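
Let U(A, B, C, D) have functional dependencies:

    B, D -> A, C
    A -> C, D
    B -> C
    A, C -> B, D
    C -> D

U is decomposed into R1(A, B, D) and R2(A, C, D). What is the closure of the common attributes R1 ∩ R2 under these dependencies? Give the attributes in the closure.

A, B, C, D

R1 ∩ R2 = {A, D}.
A → C, D applies, adding C
A, C → B, D applies, adding B
Closure: {A, B, C, D}.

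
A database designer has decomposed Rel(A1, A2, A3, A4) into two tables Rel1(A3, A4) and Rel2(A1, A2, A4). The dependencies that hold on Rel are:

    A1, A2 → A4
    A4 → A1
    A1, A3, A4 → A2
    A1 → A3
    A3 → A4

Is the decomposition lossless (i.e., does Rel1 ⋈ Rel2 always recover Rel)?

Common attributes: Rel1 ∩ Rel2 = {A4}.
Closure of {A4}: A4 → A1 applies, adding A1; A1 → A3 applies, adding A3; A1, A3, A4 → A2 applies, adding A2. So (A4)⁺ = {A1, A2, A3, A4}.
This closure contains every attribute of Rel1, so Rel1 ∩ Rel2 → Rel1. The join is lossless.

Yes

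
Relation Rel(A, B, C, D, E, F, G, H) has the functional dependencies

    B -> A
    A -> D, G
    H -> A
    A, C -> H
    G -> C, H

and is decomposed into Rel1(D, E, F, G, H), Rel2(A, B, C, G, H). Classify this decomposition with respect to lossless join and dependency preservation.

Lossless test: (G, H)⁺ = {A, C, D, G, H}, which is a superkey of neither fragment — lossy.
Dependency preservation: A → D, G is not contained in any single fragment, but the restricted closure of its left-hand side across the fragments still reaches the right-hand side; the remaining FDs each lie inside some fragment. All dependencies are preserved.

lossy but dependency-preserving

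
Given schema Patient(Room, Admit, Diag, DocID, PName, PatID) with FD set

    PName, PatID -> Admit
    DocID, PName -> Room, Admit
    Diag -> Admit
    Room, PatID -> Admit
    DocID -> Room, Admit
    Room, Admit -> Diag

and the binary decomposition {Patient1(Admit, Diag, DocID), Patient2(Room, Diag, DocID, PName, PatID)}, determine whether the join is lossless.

Common attributes: Patient1 ∩ Patient2 = {Diag, DocID}.
Closure of {Diag, DocID}: Diag → Admit applies, adding Admit; DocID → Room, Admit applies, adding Room. So (Diag, DocID)⁺ = {Room, Admit, Diag, DocID}.
This closure contains every attribute of Patient1, so Patient1 ∩ Patient2 → Patient1. The join is lossless.

Yes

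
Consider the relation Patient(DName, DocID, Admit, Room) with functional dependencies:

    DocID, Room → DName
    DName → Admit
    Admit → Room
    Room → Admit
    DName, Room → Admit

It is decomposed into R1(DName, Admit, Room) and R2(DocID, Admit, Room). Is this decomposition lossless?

Common attributes: R1 ∩ R2 = {Admit, Room}.
No dependency enlarges {Admit, Room}, so (Admit, Room)⁺ = {Admit, Room}.
The closure contains neither all of R1 = {DName, Admit, Room} nor all of R2 = {DocID, Admit, Room}, so the common attributes are not a superkey of either fragment. The join is lossy.

No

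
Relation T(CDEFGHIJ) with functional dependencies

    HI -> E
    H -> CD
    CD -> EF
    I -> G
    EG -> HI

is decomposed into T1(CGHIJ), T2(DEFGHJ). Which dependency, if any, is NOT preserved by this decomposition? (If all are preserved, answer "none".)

Check CD → EF: no single fragment contains all of {CDEF}, and the restricted closure of {CD} across the fragments never reaches {EF}.
HI → E is preserved.
H → CD is preserved.
I → G is preserved.
EG → HI is preserved.

CD -> EF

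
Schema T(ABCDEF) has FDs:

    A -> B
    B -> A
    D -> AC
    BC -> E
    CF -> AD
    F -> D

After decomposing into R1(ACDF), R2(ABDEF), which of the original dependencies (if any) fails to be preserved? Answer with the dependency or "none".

BC -> E

Check BC → E: no single fragment contains all of {BCE}, and the restricted closure of {BC} across the fragments never reaches {E}.
A → B is preserved.
B → A is preserved.
D → AC is preserved.
CF → AD is preserved.
F → D is preserved.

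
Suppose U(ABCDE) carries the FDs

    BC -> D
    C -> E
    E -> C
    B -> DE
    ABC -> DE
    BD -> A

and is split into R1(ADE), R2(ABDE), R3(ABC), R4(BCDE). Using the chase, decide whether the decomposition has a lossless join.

Chase test. Columns are ABCDE; row i has aⱼ where attribute j ∈ Ri, else bᵢⱼ.
Initial tableau (one row per fragment):
  row 1: a1 b12 b13 a4 a5
  row 2: a1 a2 b23 a4 a5
  row 3: a1 a2 a3 b34 b35
  row 4: b41 a2 a3 a4 a5
Rows 3 and 4 agree on BC; apply BC→D and equate their D entries.
Rows 3 and 4 agree on C; apply C→E and equate their E entries.
Rows 1 and 2 agree on E; apply E→C and equate their C entries.
Rows 1 and 3 agree on E; apply E→C and equate their C entries.
Rows 2 and 4 agree on BD; apply BD→A and equate their A entries.
Row 2 is now all distinguished symbols — the join is lossless.

Yes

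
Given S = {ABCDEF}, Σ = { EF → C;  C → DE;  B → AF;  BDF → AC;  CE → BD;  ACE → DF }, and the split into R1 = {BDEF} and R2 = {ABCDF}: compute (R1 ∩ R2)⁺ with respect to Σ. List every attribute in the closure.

ABCDEF

R1 ∩ R2 = {BDF}.
B → AF applies, adding A
BDF → AC applies, adding C
C → DE applies, adding E
Closure: {ABCDEF}.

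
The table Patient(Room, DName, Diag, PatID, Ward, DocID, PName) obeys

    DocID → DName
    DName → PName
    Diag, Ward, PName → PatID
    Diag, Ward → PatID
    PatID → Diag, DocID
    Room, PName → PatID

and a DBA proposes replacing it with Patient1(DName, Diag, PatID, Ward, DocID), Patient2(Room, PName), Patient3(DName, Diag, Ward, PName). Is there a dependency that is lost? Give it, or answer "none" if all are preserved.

Check Room, PName → PatID: no single fragment contains all of {Room, PatID, PName}, and the restricted closure of {Room, PName} across the fragments never reaches {PatID}.
DocID → DName is preserved.
DName → PName is preserved.
Diag, Ward, PName → PatID is preserved.
Diag, Ward → PatID is preserved.
PatID → Diag, DocID is preserved.

Room, PName → PatID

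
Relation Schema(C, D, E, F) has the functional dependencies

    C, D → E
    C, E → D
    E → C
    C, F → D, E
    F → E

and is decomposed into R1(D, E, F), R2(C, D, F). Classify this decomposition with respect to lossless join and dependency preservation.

lossless but not dependency-preserving

Lossless test: (D, F)⁺ = {C, D, E, F}, which contains all of one fragment — lossless.
Dependency preservation: the restricted closure of {C, D} across the fragments never reaches {E}, so C, D → E cannot be enforced without a join — not preserved.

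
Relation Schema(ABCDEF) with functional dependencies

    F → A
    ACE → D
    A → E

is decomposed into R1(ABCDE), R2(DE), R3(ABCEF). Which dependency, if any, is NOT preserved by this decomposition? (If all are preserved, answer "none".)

none

F → A lies within R3.
ACE → D lies within R1.
A → E lies within R1.
Every dependency is enforceable on the fragments, so the decomposition is dependency-preserving.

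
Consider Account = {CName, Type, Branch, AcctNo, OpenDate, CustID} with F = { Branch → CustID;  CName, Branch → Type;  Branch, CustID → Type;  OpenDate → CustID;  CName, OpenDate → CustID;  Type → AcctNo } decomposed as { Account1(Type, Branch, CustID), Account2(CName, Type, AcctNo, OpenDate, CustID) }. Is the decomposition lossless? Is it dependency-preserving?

lossy but dependency-preserving

Lossless test: (Type, CustID)⁺ = {Type, AcctNo, CustID}, which is a superkey of neither fragment — lossy.
Dependency preservation: CName, Branch → Type is not contained in any single fragment, but the restricted closure of its left-hand side across the fragments still reaches the right-hand side; the remaining FDs each lie inside some fragment. All dependencies are preserved.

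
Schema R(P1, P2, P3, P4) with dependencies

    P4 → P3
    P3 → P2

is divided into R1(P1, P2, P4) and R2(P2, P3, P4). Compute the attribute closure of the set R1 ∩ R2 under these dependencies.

R1 ∩ R2 = {P2, P4}.
P4 → P3 applies, adding P3
Closure: {P2, P3, P4}.

P2, P3, P4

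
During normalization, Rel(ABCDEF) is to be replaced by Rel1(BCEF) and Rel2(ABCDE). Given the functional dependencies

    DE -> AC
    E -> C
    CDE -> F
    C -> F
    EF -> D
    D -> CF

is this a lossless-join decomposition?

Common attributes: Rel1 ∩ Rel2 = {BCE}.
Closure of {BCE}: C → F applies, adding F; EF → D applies, adding D; DE → AC applies, adding A. So (BCE)⁺ = {ABCDEF}.
This closure contains every attribute of Rel1, so Rel1 ∩ Rel2 → Rel1. The join is lossless.

Yes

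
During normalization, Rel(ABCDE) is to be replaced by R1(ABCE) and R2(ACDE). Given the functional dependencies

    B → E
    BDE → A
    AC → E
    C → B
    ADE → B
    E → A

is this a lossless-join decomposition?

Yes

Common attributes: R1 ∩ R2 = {ACE}.
Closure of {ACE}: C → B applies, adding B. So (ACE)⁺ = {ABCE}.
This closure contains every attribute of R1, so R1 ∩ R2 → R1. The join is lossless.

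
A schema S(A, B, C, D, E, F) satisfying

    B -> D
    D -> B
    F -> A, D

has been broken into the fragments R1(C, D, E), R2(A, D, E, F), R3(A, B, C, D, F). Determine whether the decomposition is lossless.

Chase test. Columns are A, B, C, D, E, F; row i has aⱼ where attribute j ∈ Ri, else bᵢⱼ.
Initial tableau (one row per fragment):
  row 1: b11 b12 a3 a4 a5 b16
  row 2: a1 b22 b23 a4 a5 a6
  row 3: a1 a2 a3 a4 b35 a6
Rows 1 and 2 agree on D; apply D→B and equate their B entries.
Rows 1 and 3 agree on D; apply D→B and equate their B entries.
No row becomes fully distinguished — the join is lossy.

No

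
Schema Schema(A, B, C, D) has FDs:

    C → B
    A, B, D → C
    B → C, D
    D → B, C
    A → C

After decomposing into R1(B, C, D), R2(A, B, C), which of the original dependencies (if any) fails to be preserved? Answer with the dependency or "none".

none

C → B lies within R1.
A, B, D → C: restricted closure across fragments reaches C.
B → C, D lies within R1.
D → B, C lies within R1.
A → C lies within R2.
Every dependency is enforceable on the fragments, so the decomposition is dependency-preserving.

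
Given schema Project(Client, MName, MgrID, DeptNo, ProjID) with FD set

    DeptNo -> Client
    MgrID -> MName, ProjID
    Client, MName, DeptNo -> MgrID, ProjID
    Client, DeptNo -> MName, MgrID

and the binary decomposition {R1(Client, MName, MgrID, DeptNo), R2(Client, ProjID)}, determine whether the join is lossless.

No

Common attributes: R1 ∩ R2 = {Client}.
No dependency enlarges {Client}, so (Client)⁺ = {Client}.
The closure contains neither all of R1 = {Client, MName, MgrID, DeptNo} nor all of R2 = {Client, ProjID}, so the common attributes are not a superkey of either fragment. The join is lossy.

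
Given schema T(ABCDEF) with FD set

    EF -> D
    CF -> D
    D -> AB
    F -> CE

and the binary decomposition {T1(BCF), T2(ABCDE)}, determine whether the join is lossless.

Common attributes: T1 ∩ T2 = {BC}.
No dependency enlarges {BC}, so (BC)⁺ = {BC}.
The closure contains neither all of T1 = {BCF} nor all of T2 = {ABCDE}, so the common attributes are not a superkey of either fragment. The join is lossy.

No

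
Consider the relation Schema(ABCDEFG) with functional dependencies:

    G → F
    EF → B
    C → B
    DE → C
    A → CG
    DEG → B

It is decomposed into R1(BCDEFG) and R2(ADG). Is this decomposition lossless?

No

Common attributes: R1 ∩ R2 = {DG}.
Closure of {DG}: G → F applies, adding F. So (DG)⁺ = {DFG}.
The closure contains neither all of R1 = {BCDEFG} nor all of R2 = {ADG}, so the common attributes are not a superkey of either fragment. The join is lossy.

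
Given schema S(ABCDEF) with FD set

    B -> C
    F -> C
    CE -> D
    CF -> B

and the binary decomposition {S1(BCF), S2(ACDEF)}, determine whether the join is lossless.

Common attributes: S1 ∩ S2 = {CF}.
Closure of {CF}: CF → B applies, adding B. So (CF)⁺ = {BCF}.
This closure contains every attribute of S1, so S1 ∩ S2 → S1. The join is lossless.

Yes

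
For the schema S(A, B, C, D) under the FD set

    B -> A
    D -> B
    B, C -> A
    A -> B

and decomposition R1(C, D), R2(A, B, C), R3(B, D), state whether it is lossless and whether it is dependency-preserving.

lossless and dependency-preserving

Lossless test (chase): Rows 2 and 3 agree on B; apply B→A and equate their A entries. Rows 1 and 3 agree on D; apply D→B and equate their B entries. Rows 1 and 2 agree on B, C; apply B, C→A and equate their A entries. Row 1 is now all distinguished symbols — the join is lossless.
Dependency preservation: every FD's attributes lie within a single fragment, so each can be enforced locally — preserved.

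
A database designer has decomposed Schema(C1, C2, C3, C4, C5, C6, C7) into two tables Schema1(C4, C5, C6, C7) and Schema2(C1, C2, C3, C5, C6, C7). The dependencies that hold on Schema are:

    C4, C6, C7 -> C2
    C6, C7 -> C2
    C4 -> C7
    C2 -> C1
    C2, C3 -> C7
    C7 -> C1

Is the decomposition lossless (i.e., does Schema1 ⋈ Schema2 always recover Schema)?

Common attributes: Schema1 ∩ Schema2 = {C5, C6, C7}.
Closure of {C5, C6, C7}: C6, C7 → C2 applies, adding C2; C2 → C1 applies, adding C1. So (C5, C6, C7)⁺ = {C1, C2, C5, C6, C7}.
The closure contains neither all of Schema1 = {C4, C5, C6, C7} nor all of Schema2 = {C1, C2, C3, C5, C6, C7}, so the common attributes are not a superkey of either fragment. The join is lossy.

No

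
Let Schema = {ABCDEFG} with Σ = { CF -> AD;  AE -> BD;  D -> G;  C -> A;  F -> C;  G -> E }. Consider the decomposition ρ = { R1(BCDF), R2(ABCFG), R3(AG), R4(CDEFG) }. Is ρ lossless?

Chase test. Columns are ABCDEFG; row i has aⱼ where attribute j ∈ Ri, else bᵢⱼ.
Initial tableau (one row per fragment):
  row 1: b11 a2 a3 a4 b15 a6 b17
  row 2: a1 a2 a3 b24 b25 a6 a7
  row 3: a1 b32 b33 b34 b35 b36 a7
  row 4: b41 b42 a3 a4 a5 a6 a7
Rows 1 and 2 agree on CF; apply CF→AD and equate their AD entries.
Rows 1 and 4 agree on CF; apply CF→AD and equate their AD entries.
Rows 1 and 2 agree on D; apply D→G and equate their G entries.
Rows 1 and 2 agree on G; apply G→E and equate their E entries.
Rows 1 and 3 agree on G; apply G→E and equate their E entries.
Rows 1 and 4 agree on G; apply G→E and equate their E entries.
Rows 1 and 3 agree on AE; apply AE→BD and equate their BD entries.
Rows 1 and 4 agree on AE; apply AE→BD and equate their BD entries.
Row 1 is now all distinguished symbols — the join is lossless.

Yes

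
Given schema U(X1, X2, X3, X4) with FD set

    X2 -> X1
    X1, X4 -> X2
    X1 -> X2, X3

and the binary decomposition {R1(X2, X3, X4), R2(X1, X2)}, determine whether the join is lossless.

Yes

Common attributes: R1 ∩ R2 = {X2}.
Closure of {X2}: X2 → X1 applies, adding X1; X1 → X2, X3 applies, adding X3. So (X2)⁺ = {X1, X2, X3}.
This closure contains every attribute of R2, so R1 ∩ R2 → R2. The join is lossless.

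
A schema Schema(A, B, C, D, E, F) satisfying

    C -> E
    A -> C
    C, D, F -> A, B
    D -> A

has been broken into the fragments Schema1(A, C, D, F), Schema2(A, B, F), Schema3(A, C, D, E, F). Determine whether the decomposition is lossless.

No

Chase test. Columns are A, B, C, D, E, F; row i has aⱼ where attribute j ∈ Schemai, else bᵢⱼ.
Initial tableau (one row per fragment):
  row 1: a1 b12 a3 a4 b15 a6
  row 2: a1 a2 b23 b24 b25 a6
  row 3: a1 b32 a3 a4 a5 a6
Rows 1 and 3 agree on C; apply C→E and equate their E entries.
Rows 1 and 2 agree on A; apply A→C and equate their C entries.
Rows 1 and 3 agree on C, D, F; apply C, D, F→A, B and equate their A, B entries.
Rows 1 and 2 agree on C; apply C→E and equate their E entries.
No row becomes fully distinguished — the join is lossy.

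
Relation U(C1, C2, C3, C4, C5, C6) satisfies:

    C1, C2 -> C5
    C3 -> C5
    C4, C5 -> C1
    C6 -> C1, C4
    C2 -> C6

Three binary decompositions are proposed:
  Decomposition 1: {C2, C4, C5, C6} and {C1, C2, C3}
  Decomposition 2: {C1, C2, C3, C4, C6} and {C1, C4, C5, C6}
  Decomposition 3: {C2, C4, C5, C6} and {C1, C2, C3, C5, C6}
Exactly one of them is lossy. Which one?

Decomposition 2

Decomposition 1: common = {C2}, closure = {C1, C2, C4, C5, C6} → lossless.
Decomposition 2: common = {C1, C4, C6}, closure = {C1, C4, C6} → lossy.
Decomposition 3: common = {C2, C5, C6}, closure = {C1, C2, C4, C5, C6} → lossless.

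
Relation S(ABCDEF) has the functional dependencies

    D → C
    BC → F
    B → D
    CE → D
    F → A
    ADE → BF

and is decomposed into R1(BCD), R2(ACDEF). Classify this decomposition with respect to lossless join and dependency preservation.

Lossless test: (CD)⁺ = {CD}, which is a superkey of neither fragment — lossy.
Dependency preservation: the restricted closure of {BC} across the fragments never reaches {F}, so BC → F cannot be enforced without a join — not preserved.

lossy and not dependency-preserving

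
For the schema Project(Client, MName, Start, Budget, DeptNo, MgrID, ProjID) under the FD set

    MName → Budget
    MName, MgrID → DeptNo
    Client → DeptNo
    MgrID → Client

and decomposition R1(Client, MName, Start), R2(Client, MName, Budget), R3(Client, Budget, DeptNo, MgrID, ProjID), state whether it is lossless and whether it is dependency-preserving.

lossy but dependency-preserving

Lossless test (chase): Rows 1 and 2 agree on MName; apply MName→Budget and equate their Budget entries. Rows 1 and 2 agree on Client; apply Client→DeptNo and equate their DeptNo entries. Rows 1 and 3 agree on Client; apply Client→DeptNo and equate their DeptNo entries. No row becomes fully distinguished — the join is lossy.
Dependency preservation: MName, MgrID → DeptNo is not contained in any single fragment, but the restricted closure of its left-hand side across the fragments still reaches the right-hand side; the remaining FDs each lie inside some fragment. All dependencies are preserved.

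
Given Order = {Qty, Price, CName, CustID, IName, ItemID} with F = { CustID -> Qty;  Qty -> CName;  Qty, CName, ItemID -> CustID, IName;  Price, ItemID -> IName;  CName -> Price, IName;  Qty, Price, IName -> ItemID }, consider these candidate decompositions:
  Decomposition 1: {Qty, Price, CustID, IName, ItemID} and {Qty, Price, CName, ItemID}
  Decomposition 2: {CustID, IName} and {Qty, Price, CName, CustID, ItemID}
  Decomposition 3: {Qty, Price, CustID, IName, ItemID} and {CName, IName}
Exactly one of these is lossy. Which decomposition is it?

Decomposition 3

Decomposition 1: common = {Qty, Price, ItemID}, closure = {Qty, Price, CName, CustID, IName, ItemID} → lossless.
Decomposition 2: common = {CustID}, closure = {Qty, Price, CName, CustID, IName, ItemID} → lossless.
Decomposition 3: common = {IName}, closure = {IName} → lossy.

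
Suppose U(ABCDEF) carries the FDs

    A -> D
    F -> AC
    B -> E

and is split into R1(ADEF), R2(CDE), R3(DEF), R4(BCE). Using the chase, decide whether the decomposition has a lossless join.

No

Chase test. Columns are ABCDEF; row i has aⱼ where attribute j ∈ Ri, else bᵢⱼ.
Initial tableau (one row per fragment):
  row 1: a1 b12 b13 a4 a5 a6
  row 2: b21 b22 a3 a4 a5 b26
  row 3: b31 b32 b33 a4 a5 a6
  row 4: b41 a2 a3 b44 a5 b46
Rows 1 and 3 agree on F; apply F→AC and equate their AC entries.
No row becomes fully distinguished — the join is lossy.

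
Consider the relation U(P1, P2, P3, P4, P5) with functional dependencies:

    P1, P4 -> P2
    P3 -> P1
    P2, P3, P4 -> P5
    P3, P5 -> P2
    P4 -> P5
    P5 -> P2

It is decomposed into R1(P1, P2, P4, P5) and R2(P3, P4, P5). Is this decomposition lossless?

No

Common attributes: R1 ∩ R2 = {P4, P5}.
Closure of {P4, P5}: P5 → P2 applies, adding P2. So (P4, P5)⁺ = {P2, P4, P5}.
The closure contains neither all of R1 = {P1, P2, P4, P5} nor all of R2 = {P3, P4, P5}, so the common attributes are not a superkey of either fragment. The join is lossy.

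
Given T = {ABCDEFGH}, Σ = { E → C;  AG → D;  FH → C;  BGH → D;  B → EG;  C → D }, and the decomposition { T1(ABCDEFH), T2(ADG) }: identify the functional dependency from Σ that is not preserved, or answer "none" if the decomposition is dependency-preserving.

Check B → EG: no single fragment contains all of {BEG}, and the restricted closure of {B} across the fragments never reaches {EG}.
E → C is preserved.
AG → D is preserved.
FH → C is preserved.
BGH → D is preserved.
C → D is preserved.

B → EG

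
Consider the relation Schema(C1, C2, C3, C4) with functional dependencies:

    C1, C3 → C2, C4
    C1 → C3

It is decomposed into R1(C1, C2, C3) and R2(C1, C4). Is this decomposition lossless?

Common attributes: R1 ∩ R2 = {C1}.
Closure of {C1}: C1 → C3 applies, adding C3; C1, C3 → C2, C4 applies, adding C2, C4. So (C1)⁺ = {C1, C2, C3, C4}.
This closure contains every attribute of R1, so R1 ∩ R2 → R1. The join is lossless.

Yes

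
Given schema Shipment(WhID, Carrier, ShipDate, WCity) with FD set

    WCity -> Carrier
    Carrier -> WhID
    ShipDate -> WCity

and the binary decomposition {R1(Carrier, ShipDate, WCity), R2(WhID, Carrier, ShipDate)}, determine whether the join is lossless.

Common attributes: R1 ∩ R2 = {Carrier, ShipDate}.
Closure of {Carrier, ShipDate}: Carrier → WhID applies, adding WhID; ShipDate → WCity applies, adding WCity. So (Carrier, ShipDate)⁺ = {WhID, Carrier, ShipDate, WCity}.
This closure contains every attribute of R1, so R1 ∩ R2 → R1. The join is lossless.

Yes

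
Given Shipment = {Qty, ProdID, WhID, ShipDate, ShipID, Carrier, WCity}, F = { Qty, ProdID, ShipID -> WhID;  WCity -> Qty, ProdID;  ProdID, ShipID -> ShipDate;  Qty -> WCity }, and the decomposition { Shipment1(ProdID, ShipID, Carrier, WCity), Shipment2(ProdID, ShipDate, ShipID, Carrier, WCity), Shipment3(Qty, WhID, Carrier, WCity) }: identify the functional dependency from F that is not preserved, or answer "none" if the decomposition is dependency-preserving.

Check Qty, ProdID, ShipID → WhID: no single fragment contains all of {Qty, ProdID, WhID, ShipID}, and the restricted closure of {Qty, ProdID, ShipID} across the fragments never reaches {WhID}.
WCity → Qty, ProdID is preserved.
ProdID, ShipID → ShipDate is preserved.
Qty → WCity is preserved.

Qty, ProdID, ShipID -> WhID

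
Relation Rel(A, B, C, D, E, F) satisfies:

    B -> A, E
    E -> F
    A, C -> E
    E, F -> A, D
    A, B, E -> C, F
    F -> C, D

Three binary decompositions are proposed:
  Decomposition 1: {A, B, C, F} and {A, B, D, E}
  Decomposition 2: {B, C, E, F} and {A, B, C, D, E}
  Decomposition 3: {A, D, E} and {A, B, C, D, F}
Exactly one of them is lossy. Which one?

Decomposition 1: common = {A, B}, closure = {A, B, C, D, E, F} → lossless.
Decomposition 2: common = {B, C, E}, closure = {A, B, C, D, E, F} → lossless.
Decomposition 3: common = {A, D}, closure = {A, D} → lossy.

Decomposition 3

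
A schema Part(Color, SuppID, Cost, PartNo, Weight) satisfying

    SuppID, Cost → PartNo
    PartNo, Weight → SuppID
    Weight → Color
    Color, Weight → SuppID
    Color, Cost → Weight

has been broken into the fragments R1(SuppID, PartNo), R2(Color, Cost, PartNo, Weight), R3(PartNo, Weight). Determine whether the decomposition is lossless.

Chase test. Columns are Color, SuppID, Cost, PartNo, Weight; row i has aⱼ where attribute j ∈ Ri, else bᵢⱼ.
Initial tableau (one row per fragment):
  row 1: b11 a2 b13 a4 b15
  row 2: a1 b22 a3 a4 a5
  row 3: b31 b32 b33 a4 a5
Rows 2 and 3 agree on PartNo, Weight; apply PartNo, Weight→SuppID and equate their SuppID entries.
Rows 2 and 3 agree on Weight; apply Weight→Color and equate their Color entries.
No row becomes fully distinguished — the join is lossy.

No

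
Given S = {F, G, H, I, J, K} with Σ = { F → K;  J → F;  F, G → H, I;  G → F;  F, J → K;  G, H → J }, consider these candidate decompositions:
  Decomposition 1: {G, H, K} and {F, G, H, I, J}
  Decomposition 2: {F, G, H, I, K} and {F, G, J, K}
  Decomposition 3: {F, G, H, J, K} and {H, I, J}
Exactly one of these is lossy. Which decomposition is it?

Decomposition 3

Decomposition 1: common = {G, H}, closure = {F, G, H, I, J, K} → lossless.
Decomposition 2: common = {F, G, K}, closure = {F, G, H, I, J, K} → lossless.
Decomposition 3: common = {H, J}, closure = {F, H, J, K} → lossy.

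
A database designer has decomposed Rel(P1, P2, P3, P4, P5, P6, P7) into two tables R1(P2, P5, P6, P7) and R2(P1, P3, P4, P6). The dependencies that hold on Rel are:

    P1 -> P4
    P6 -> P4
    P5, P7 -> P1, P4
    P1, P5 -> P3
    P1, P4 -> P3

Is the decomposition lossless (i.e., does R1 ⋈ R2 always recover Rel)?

Common attributes: R1 ∩ R2 = {P6}.
Closure of {P6}: P6 → P4 applies, adding P4. So (P6)⁺ = {P4, P6}.
The closure contains neither all of R1 = {P2, P5, P6, P7} nor all of R2 = {P1, P3, P4, P6}, so the common attributes are not a superkey of either fragment. The join is lossy.

No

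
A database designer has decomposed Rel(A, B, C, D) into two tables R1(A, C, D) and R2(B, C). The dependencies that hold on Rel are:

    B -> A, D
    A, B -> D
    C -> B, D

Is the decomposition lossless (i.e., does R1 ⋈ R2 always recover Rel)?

Common attributes: R1 ∩ R2 = {C}.
Closure of {C}: C → B, D applies, adding B, D; B → A, D applies, adding A. So (C)⁺ = {A, B, C, D}.
This closure contains every attribute of R1, so R1 ∩ R2 → R1. The join is lossless.

Yes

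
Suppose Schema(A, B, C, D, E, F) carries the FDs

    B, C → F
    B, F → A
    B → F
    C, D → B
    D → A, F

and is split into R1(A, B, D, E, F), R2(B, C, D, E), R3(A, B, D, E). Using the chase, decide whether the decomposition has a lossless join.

Yes

Chase test. Columns are A, B, C, D, E, F; row i has aⱼ where attribute j ∈ Ri, else bᵢⱼ.
Initial tableau (one row per fragment):
  row 1: a1 a2 b13 a4 a5 a6
  row 2: b21 a2 a3 a4 a5 b26
  row 3: a1 a2 b33 a4 a5 b36
Rows 1 and 2 agree on B; apply B→F and equate their F entries.
Rows 1 and 3 agree on B; apply B→F and equate their F entries.
Rows 1 and 2 agree on D; apply D→A, F and equate their A, F entries.
Row 2 is now all distinguished symbols — the join is lossless.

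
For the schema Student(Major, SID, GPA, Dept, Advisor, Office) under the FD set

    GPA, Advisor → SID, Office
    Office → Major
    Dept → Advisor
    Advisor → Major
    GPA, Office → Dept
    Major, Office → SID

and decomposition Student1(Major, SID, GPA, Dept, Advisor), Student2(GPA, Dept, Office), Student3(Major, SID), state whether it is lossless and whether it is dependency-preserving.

lossless but not dependency-preserving

Lossless test (chase): Rows 1 and 2 agree on Dept; apply Dept→Advisor and equate their Advisor entries. Rows 1 and 2 agree on Advisor; apply Advisor→Major and equate their Major entries. Rows 1 and 2 agree on GPA, Advisor; apply GPA, Advisor→SID, Office and equate their SID, Office entries. Row 1 is now all distinguished symbols — the join is lossless.
Dependency preservation: the restricted closure of {Office} across the fragments never reaches {Major}, so Office → Major cannot be enforced without a join — not preserved.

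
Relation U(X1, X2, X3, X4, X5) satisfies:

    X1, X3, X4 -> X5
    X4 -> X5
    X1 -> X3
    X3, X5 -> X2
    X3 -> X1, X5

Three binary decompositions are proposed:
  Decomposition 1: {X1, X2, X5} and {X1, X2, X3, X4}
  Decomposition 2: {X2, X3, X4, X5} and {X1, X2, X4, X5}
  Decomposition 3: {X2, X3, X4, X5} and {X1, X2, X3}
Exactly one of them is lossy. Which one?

Decomposition 2

Decomposition 1: common = {X1, X2}, closure = {X1, X2, X3, X5} → lossless.
Decomposition 2: common = {X2, X4, X5}, closure = {X2, X4, X5} → lossy.
Decomposition 3: common = {X2, X3}, closure = {X1, X2, X3, X5} → lossless.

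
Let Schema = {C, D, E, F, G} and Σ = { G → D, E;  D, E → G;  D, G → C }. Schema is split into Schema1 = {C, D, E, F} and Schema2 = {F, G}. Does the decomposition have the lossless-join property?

No

Common attributes: Schema1 ∩ Schema2 = {F}.
No dependency enlarges {F}, so (F)⁺ = {F}.
The closure contains neither all of Schema1 = {C, D, E, F} nor all of Schema2 = {F, G}, so the common attributes are not a superkey of either fragment. The join is lossy.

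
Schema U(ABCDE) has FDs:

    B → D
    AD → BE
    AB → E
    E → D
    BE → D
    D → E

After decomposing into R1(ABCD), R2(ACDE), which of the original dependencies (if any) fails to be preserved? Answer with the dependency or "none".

B → D lies within R1.
AD → BE: restricted closure across fragments reaches BE.
AB → E: restricted closure across fragments reaches E.
E → D lies within R2.
BE → D: restricted closure across fragments reaches D.
D → E lies within R2.
Every dependency is enforceable on the fragments, so the decomposition is dependency-preserving.

none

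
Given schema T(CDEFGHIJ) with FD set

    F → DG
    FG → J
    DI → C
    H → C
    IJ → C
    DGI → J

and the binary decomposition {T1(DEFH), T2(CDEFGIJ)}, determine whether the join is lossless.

No

Common attributes: T1 ∩ T2 = {DEF}.
Closure of {DEF}: F → DG applies, adding G; FG → J applies, adding J. So (DEF)⁺ = {DEFGJ}.
The closure contains neither all of T1 = {DEFH} nor all of T2 = {CDEFGIJ}, so the common attributes are not a superkey of either fragment. The join is lossy.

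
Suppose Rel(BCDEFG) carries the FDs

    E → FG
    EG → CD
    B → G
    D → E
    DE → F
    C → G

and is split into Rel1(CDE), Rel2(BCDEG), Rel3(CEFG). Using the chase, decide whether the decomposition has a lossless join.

Chase test. Columns are BCDEFG; row i has aⱼ where attribute j ∈ Reli, else bᵢⱼ.
Initial tableau (one row per fragment):
  row 1: b11 a2 a3 a4 b15 b16
  row 2: a1 a2 a3 a4 b25 a6
  row 3: b31 a2 b33 a4 a5 a6
Rows 1 and 2 agree on E; apply E→FG and equate their FG entries.
Rows 1 and 3 agree on E; apply E→FG and equate their FG entries.
Rows 1 and 3 agree on EG; apply EG→CD and equate their CD entries.
Row 2 is now all distinguished symbols — the join is lossless.

Yes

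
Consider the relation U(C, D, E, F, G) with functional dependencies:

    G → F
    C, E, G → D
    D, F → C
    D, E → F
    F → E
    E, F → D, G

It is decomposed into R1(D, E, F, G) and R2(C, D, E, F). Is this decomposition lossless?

Common attributes: R1 ∩ R2 = {D, E, F}.
Closure of {D, E, F}: D, F → C applies, adding C; E, F → D, G applies, adding G. So (D, E, F)⁺ = {C, D, E, F, G}.
This closure contains every attribute of R1, so R1 ∩ R2 → R1. The join is lossless.

Yes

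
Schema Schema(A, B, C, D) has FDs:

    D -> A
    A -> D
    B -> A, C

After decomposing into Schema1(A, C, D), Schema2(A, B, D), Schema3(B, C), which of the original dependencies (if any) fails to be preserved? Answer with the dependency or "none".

D → A lies within Schema1.
A → D lies within Schema1.
B → A, C: restricted closure across fragments reaches A, C.
Every dependency is enforceable on the fragments, so the decomposition is dependency-preserving.

none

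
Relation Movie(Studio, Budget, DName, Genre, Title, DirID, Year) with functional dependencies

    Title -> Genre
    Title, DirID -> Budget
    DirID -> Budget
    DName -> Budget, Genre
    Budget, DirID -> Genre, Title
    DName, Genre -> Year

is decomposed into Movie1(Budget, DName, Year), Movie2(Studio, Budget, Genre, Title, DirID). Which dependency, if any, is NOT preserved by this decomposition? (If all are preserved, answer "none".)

DName -> Budget, Genre

Check DName → Budget, Genre: no single fragment contains all of {Budget, DName, Genre}, and the restricted closure of {DName} across the fragments never reaches {Budget, Genre}.
Title → Genre is preserved.
Title, DirID → Budget is preserved.
DirID → Budget is preserved.
Budget, DirID → Genre, Title is preserved.
DName, Genre → Year is preserved.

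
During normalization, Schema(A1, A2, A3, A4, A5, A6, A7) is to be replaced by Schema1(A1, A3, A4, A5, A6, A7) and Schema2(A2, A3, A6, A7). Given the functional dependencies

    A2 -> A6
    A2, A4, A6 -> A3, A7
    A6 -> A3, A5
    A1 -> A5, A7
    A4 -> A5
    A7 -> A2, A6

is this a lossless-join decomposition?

Yes

Common attributes: Schema1 ∩ Schema2 = {A3, A6, A7}.
Closure of {A3, A6, A7}: A6 → A3, A5 applies, adding A5; A7 → A2, A6 applies, adding A2. So (A3, A6, A7)⁺ = {A2, A3, A5, A6, A7}.
This closure contains every attribute of Schema2, so Schema1 ∩ Schema2 → Schema2. The join is lossless.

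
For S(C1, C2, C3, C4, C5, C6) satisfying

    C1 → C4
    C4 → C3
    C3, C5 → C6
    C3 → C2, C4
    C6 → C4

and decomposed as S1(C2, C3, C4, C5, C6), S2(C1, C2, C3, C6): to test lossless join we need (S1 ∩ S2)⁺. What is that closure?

S1 ∩ S2 = {C2, C3, C6}.
C3 → C2, C4 applies, adding C4
Closure: {C2, C3, C4, C6}.

C2, C3, C4, C6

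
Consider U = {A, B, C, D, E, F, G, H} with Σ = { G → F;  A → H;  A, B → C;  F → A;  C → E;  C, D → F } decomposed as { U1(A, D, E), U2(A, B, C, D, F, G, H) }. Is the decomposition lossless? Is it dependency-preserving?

Lossless test: (A, D)⁺ = {A, D, H}, which is a superkey of neither fragment — lossy.
Dependency preservation: the restricted closure of {C} across the fragments never reaches {E}, so C → E cannot be enforced without a join — not preserved.

lossy and not dependency-preserving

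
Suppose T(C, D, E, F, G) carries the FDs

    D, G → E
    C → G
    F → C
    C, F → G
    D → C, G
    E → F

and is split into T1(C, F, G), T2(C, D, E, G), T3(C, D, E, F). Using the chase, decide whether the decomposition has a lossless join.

Yes

Chase test. Columns are C, D, E, F, G; row i has aⱼ where attribute j ∈ Ti, else bᵢⱼ.
Initial tableau (one row per fragment):
  row 1: a1 b12 b13 a4 a5
  row 2: a1 a2 a3 b24 a5
  row 3: a1 a2 a3 a4 b35
Rows 1 and 3 agree on C; apply C→G and equate their G entries.
Rows 2 and 3 agree on E; apply E→F and equate their F entries.
Row 2 is now all distinguished symbols — the join is lossless.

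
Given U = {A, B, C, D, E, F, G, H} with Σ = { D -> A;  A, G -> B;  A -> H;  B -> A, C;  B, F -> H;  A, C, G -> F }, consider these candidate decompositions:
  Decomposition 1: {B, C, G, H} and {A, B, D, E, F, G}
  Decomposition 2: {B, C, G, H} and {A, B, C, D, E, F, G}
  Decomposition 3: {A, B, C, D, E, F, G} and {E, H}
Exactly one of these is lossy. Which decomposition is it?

Decomposition 3

Decomposition 1: common = {B, G}, closure = {A, B, C, F, G, H} → lossless.
Decomposition 2: common = {B, C, G}, closure = {A, B, C, F, G, H} → lossless.
Decomposition 3: common = {E}, closure = {E} → lossy.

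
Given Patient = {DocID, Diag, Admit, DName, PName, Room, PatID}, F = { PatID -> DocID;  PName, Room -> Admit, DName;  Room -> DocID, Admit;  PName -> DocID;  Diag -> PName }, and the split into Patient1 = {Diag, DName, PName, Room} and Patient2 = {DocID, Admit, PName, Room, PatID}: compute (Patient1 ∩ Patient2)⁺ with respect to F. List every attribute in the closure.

Patient1 ∩ Patient2 = {PName, Room}.
PName, Room → Admit, DName applies, adding Admit, DName
Room → DocID, Admit applies, adding DocID
Closure: {DocID, Admit, DName, PName, Room}.

DocID, Admit, DName, PName, Room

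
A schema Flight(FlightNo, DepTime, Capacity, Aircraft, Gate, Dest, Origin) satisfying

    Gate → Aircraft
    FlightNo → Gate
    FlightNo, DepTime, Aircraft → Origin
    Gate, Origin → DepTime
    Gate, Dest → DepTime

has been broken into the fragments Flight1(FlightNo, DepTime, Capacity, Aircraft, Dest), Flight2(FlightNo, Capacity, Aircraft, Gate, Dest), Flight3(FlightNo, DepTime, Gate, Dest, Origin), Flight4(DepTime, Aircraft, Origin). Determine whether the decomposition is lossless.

Chase test. Columns are FlightNo, DepTime, Capacity, Aircraft, Gate, Dest, Origin; row i has aⱼ where attribute j ∈ Flighti, else bᵢⱼ.
Initial tableau (one row per fragment):
  row 1: a1 a2 a3 a4 b15 a6 b17
  row 2: a1 b22 a3 a4 a5 a6 b27
  row 3: a1 a2 b33 b34 a5 a6 a7
  row 4: b41 a2 b43 a4 b45 b46 a7
Rows 2 and 3 agree on Gate; apply Gate→Aircraft and equate their Aircraft entries.
Rows 1 and 2 agree on FlightNo; apply FlightNo→Gate and equate their Gate entries.
Rows 1 and 3 agree on FlightNo, DepTime, Aircraft; apply FlightNo, DepTime, Aircraft→Origin and equate their Origin entries.
Rows 1 and 2 agree on Gate, Dest; apply Gate, Dest→DepTime and equate their DepTime entries.
Rows 1 and 2 agree on FlightNo, DepTime, Aircraft; apply FlightNo, DepTime, Aircraft→Origin and equate their Origin entries.
Row 1 is now all distinguished symbols — the join is lossless.

Yes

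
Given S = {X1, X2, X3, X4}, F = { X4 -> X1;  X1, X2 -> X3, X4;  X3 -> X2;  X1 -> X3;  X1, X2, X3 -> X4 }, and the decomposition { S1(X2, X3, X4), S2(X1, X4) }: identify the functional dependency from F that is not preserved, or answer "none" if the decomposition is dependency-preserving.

X4 → X1 lies within S2.
X1, X2 → X3, X4: restricted closure across fragments reaches X3, X4.
X3 → X2 lies within S1.
X1 → X3: restricted closure across fragments reaches X3.
X1, X2, X3 → X4: restricted closure across fragments reaches X4.
Every dependency is enforceable on the fragments, so the decomposition is dependency-preserving.

none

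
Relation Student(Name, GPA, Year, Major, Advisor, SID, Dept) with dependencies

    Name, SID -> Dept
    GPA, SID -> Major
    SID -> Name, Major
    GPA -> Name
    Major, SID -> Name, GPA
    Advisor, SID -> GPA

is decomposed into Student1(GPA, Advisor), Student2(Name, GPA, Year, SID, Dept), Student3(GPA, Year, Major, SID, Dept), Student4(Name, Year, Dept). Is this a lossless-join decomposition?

No

Chase test. Columns are Name, GPA, Year, Major, Advisor, SID, Dept; row i has aⱼ where attribute j ∈ Studenti, else bᵢⱼ.
Initial tableau (one row per fragment):
  row 1: b11 a2 b13 b14 a5 b16 b17
  row 2: a1 a2 a3 b24 b25 a6 a7
  row 3: b31 a2 a3 a4 b35 a6 a7
  row 4: a1 b42 a3 b44 b45 b46 a7
Rows 2 and 3 agree on GPA, SID; apply GPA, SID→Major and equate their Major entries.
Rows 2 and 3 agree on SID; apply SID→Name, Major and equate their Name, Major entries.
Rows 1 and 2 agree on GPA; apply GPA→Name and equate their Name entries.
No row becomes fully distinguished — the join is lossy.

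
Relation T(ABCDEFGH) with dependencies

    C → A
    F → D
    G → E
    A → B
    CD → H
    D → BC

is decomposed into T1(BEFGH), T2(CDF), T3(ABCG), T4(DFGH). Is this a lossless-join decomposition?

Chase test. Columns are ABCDEFGH; row i has aⱼ where attribute j ∈ Ti, else bᵢⱼ.
Initial tableau (one row per fragment):
  row 1: b11 a2 b13 b14 a5 a6 a7 a8
  row 2: b21 b22 a3 a4 b25 a6 b27 b28
  row 3: a1 a2 a3 b34 b35 b36 a7 b38
  row 4: b41 b42 b43 a4 b45 a6 a7 a8
Rows 2 and 3 agree on C; apply C→A and equate their A entries.
Rows 1 and 2 agree on F; apply F→D and equate their D entries.
Rows 1 and 3 agree on G; apply G→E and equate their E entries.
Rows 1 and 4 agree on G; apply G→E and equate their E entries.
Rows 2 and 3 agree on A; apply A→B and equate their B entries.
Rows 1 and 2 agree on D; apply D→BC and equate their BC entries.
Rows 1 and 4 agree on D; apply D→BC and equate their BC entries.
Rows 1 and 2 agree on C; apply C→A and equate their A entries.
Rows 1 and 4 agree on C; apply C→A and equate their A entries.
Rows 1 and 2 agree on CD; apply CD→H and equate their H entries.
Row 1 is now all distinguished symbols — the join is lossless.

Yes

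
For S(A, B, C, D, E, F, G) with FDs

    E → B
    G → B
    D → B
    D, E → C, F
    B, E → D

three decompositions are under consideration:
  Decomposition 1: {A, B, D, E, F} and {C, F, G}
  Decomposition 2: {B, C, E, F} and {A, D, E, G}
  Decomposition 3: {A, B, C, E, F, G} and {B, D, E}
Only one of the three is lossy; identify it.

Decomposition 1

Decomposition 1: common = {F}, closure = {F} → lossy.
Decomposition 2: common = {E}, closure = {B, C, D, E, F} → lossless.
Decomposition 3: common = {B, E}, closure = {B, C, D, E, F} → lossless.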